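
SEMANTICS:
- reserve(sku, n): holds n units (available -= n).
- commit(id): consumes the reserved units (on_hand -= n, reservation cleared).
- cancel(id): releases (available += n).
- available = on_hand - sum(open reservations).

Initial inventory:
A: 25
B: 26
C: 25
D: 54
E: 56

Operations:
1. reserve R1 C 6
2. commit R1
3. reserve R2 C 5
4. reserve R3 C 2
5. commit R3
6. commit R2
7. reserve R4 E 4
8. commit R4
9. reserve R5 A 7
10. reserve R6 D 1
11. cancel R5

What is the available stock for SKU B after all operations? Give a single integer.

Step 1: reserve R1 C 6 -> on_hand[A=25 B=26 C=25 D=54 E=56] avail[A=25 B=26 C=19 D=54 E=56] open={R1}
Step 2: commit R1 -> on_hand[A=25 B=26 C=19 D=54 E=56] avail[A=25 B=26 C=19 D=54 E=56] open={}
Step 3: reserve R2 C 5 -> on_hand[A=25 B=26 C=19 D=54 E=56] avail[A=25 B=26 C=14 D=54 E=56] open={R2}
Step 4: reserve R3 C 2 -> on_hand[A=25 B=26 C=19 D=54 E=56] avail[A=25 B=26 C=12 D=54 E=56] open={R2,R3}
Step 5: commit R3 -> on_hand[A=25 B=26 C=17 D=54 E=56] avail[A=25 B=26 C=12 D=54 E=56] open={R2}
Step 6: commit R2 -> on_hand[A=25 B=26 C=12 D=54 E=56] avail[A=25 B=26 C=12 D=54 E=56] open={}
Step 7: reserve R4 E 4 -> on_hand[A=25 B=26 C=12 D=54 E=56] avail[A=25 B=26 C=12 D=54 E=52] open={R4}
Step 8: commit R4 -> on_hand[A=25 B=26 C=12 D=54 E=52] avail[A=25 B=26 C=12 D=54 E=52] open={}
Step 9: reserve R5 A 7 -> on_hand[A=25 B=26 C=12 D=54 E=52] avail[A=18 B=26 C=12 D=54 E=52] open={R5}
Step 10: reserve R6 D 1 -> on_hand[A=25 B=26 C=12 D=54 E=52] avail[A=18 B=26 C=12 D=53 E=52] open={R5,R6}
Step 11: cancel R5 -> on_hand[A=25 B=26 C=12 D=54 E=52] avail[A=25 B=26 C=12 D=53 E=52] open={R6}
Final available[B] = 26

Answer: 26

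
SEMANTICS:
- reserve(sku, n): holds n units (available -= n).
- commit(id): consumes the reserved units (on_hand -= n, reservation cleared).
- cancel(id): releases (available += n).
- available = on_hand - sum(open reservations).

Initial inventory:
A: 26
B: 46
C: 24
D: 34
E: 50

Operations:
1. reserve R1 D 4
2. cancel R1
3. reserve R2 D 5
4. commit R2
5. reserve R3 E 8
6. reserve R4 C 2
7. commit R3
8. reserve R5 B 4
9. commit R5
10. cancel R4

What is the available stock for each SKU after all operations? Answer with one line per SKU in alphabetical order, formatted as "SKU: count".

Answer: A: 26
B: 42
C: 24
D: 29
E: 42

Derivation:
Step 1: reserve R1 D 4 -> on_hand[A=26 B=46 C=24 D=34 E=50] avail[A=26 B=46 C=24 D=30 E=50] open={R1}
Step 2: cancel R1 -> on_hand[A=26 B=46 C=24 D=34 E=50] avail[A=26 B=46 C=24 D=34 E=50] open={}
Step 3: reserve R2 D 5 -> on_hand[A=26 B=46 C=24 D=34 E=50] avail[A=26 B=46 C=24 D=29 E=50] open={R2}
Step 4: commit R2 -> on_hand[A=26 B=46 C=24 D=29 E=50] avail[A=26 B=46 C=24 D=29 E=50] open={}
Step 5: reserve R3 E 8 -> on_hand[A=26 B=46 C=24 D=29 E=50] avail[A=26 B=46 C=24 D=29 E=42] open={R3}
Step 6: reserve R4 C 2 -> on_hand[A=26 B=46 C=24 D=29 E=50] avail[A=26 B=46 C=22 D=29 E=42] open={R3,R4}
Step 7: commit R3 -> on_hand[A=26 B=46 C=24 D=29 E=42] avail[A=26 B=46 C=22 D=29 E=42] open={R4}
Step 8: reserve R5 B 4 -> on_hand[A=26 B=46 C=24 D=29 E=42] avail[A=26 B=42 C=22 D=29 E=42] open={R4,R5}
Step 9: commit R5 -> on_hand[A=26 B=42 C=24 D=29 E=42] avail[A=26 B=42 C=22 D=29 E=42] open={R4}
Step 10: cancel R4 -> on_hand[A=26 B=42 C=24 D=29 E=42] avail[A=26 B=42 C=24 D=29 E=42] open={}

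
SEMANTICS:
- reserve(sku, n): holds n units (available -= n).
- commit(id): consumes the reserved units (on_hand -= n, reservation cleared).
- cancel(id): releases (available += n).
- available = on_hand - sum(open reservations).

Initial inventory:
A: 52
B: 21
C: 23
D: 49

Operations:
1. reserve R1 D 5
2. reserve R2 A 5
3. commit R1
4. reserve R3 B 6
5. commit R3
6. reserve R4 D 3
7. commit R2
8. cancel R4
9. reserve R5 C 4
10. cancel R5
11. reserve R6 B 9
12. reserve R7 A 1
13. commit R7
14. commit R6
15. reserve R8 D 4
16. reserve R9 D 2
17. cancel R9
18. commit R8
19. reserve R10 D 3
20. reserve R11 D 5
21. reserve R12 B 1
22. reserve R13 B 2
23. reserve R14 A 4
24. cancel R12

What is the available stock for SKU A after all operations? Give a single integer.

Answer: 42

Derivation:
Step 1: reserve R1 D 5 -> on_hand[A=52 B=21 C=23 D=49] avail[A=52 B=21 C=23 D=44] open={R1}
Step 2: reserve R2 A 5 -> on_hand[A=52 B=21 C=23 D=49] avail[A=47 B=21 C=23 D=44] open={R1,R2}
Step 3: commit R1 -> on_hand[A=52 B=21 C=23 D=44] avail[A=47 B=21 C=23 D=44] open={R2}
Step 4: reserve R3 B 6 -> on_hand[A=52 B=21 C=23 D=44] avail[A=47 B=15 C=23 D=44] open={R2,R3}
Step 5: commit R3 -> on_hand[A=52 B=15 C=23 D=44] avail[A=47 B=15 C=23 D=44] open={R2}
Step 6: reserve R4 D 3 -> on_hand[A=52 B=15 C=23 D=44] avail[A=47 B=15 C=23 D=41] open={R2,R4}
Step 7: commit R2 -> on_hand[A=47 B=15 C=23 D=44] avail[A=47 B=15 C=23 D=41] open={R4}
Step 8: cancel R4 -> on_hand[A=47 B=15 C=23 D=44] avail[A=47 B=15 C=23 D=44] open={}
Step 9: reserve R5 C 4 -> on_hand[A=47 B=15 C=23 D=44] avail[A=47 B=15 C=19 D=44] open={R5}
Step 10: cancel R5 -> on_hand[A=47 B=15 C=23 D=44] avail[A=47 B=15 C=23 D=44] open={}
Step 11: reserve R6 B 9 -> on_hand[A=47 B=15 C=23 D=44] avail[A=47 B=6 C=23 D=44] open={R6}
Step 12: reserve R7 A 1 -> on_hand[A=47 B=15 C=23 D=44] avail[A=46 B=6 C=23 D=44] open={R6,R7}
Step 13: commit R7 -> on_hand[A=46 B=15 C=23 D=44] avail[A=46 B=6 C=23 D=44] open={R6}
Step 14: commit R6 -> on_hand[A=46 B=6 C=23 D=44] avail[A=46 B=6 C=23 D=44] open={}
Step 15: reserve R8 D 4 -> on_hand[A=46 B=6 C=23 D=44] avail[A=46 B=6 C=23 D=40] open={R8}
Step 16: reserve R9 D 2 -> on_hand[A=46 B=6 C=23 D=44] avail[A=46 B=6 C=23 D=38] open={R8,R9}
Step 17: cancel R9 -> on_hand[A=46 B=6 C=23 D=44] avail[A=46 B=6 C=23 D=40] open={R8}
Step 18: commit R8 -> on_hand[A=46 B=6 C=23 D=40] avail[A=46 B=6 C=23 D=40] open={}
Step 19: reserve R10 D 3 -> on_hand[A=46 B=6 C=23 D=40] avail[A=46 B=6 C=23 D=37] open={R10}
Step 20: reserve R11 D 5 -> on_hand[A=46 B=6 C=23 D=40] avail[A=46 B=6 C=23 D=32] open={R10,R11}
Step 21: reserve R12 B 1 -> on_hand[A=46 B=6 C=23 D=40] avail[A=46 B=5 C=23 D=32] open={R10,R11,R12}
Step 22: reserve R13 B 2 -> on_hand[A=46 B=6 C=23 D=40] avail[A=46 B=3 C=23 D=32] open={R10,R11,R12,R13}
Step 23: reserve R14 A 4 -> on_hand[A=46 B=6 C=23 D=40] avail[A=42 B=3 C=23 D=32] open={R10,R11,R12,R13,R14}
Step 24: cancel R12 -> on_hand[A=46 B=6 C=23 D=40] avail[A=42 B=4 C=23 D=32] open={R10,R11,R13,R14}
Final available[A] = 42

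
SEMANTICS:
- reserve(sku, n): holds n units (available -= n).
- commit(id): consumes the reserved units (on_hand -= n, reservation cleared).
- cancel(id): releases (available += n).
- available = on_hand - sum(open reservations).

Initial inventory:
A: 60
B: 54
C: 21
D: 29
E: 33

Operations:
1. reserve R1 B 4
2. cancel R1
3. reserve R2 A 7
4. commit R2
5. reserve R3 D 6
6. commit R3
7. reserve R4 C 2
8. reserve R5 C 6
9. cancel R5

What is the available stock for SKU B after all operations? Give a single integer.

Answer: 54

Derivation:
Step 1: reserve R1 B 4 -> on_hand[A=60 B=54 C=21 D=29 E=33] avail[A=60 B=50 C=21 D=29 E=33] open={R1}
Step 2: cancel R1 -> on_hand[A=60 B=54 C=21 D=29 E=33] avail[A=60 B=54 C=21 D=29 E=33] open={}
Step 3: reserve R2 A 7 -> on_hand[A=60 B=54 C=21 D=29 E=33] avail[A=53 B=54 C=21 D=29 E=33] open={R2}
Step 4: commit R2 -> on_hand[A=53 B=54 C=21 D=29 E=33] avail[A=53 B=54 C=21 D=29 E=33] open={}
Step 5: reserve R3 D 6 -> on_hand[A=53 B=54 C=21 D=29 E=33] avail[A=53 B=54 C=21 D=23 E=33] open={R3}
Step 6: commit R3 -> on_hand[A=53 B=54 C=21 D=23 E=33] avail[A=53 B=54 C=21 D=23 E=33] open={}
Step 7: reserve R4 C 2 -> on_hand[A=53 B=54 C=21 D=23 E=33] avail[A=53 B=54 C=19 D=23 E=33] open={R4}
Step 8: reserve R5 C 6 -> on_hand[A=53 B=54 C=21 D=23 E=33] avail[A=53 B=54 C=13 D=23 E=33] open={R4,R5}
Step 9: cancel R5 -> on_hand[A=53 B=54 C=21 D=23 E=33] avail[A=53 B=54 C=19 D=23 E=33] open={R4}
Final available[B] = 54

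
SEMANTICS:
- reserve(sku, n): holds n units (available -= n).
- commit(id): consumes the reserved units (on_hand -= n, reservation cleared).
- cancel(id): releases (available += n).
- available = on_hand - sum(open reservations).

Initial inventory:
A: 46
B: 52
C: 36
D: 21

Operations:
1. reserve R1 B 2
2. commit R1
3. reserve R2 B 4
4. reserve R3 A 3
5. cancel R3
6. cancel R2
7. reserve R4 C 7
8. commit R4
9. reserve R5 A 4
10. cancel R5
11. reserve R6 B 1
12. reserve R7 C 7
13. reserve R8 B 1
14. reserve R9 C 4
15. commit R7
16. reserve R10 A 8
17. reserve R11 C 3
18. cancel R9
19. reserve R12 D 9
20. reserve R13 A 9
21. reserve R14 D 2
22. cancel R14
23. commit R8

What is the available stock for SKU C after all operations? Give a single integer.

Step 1: reserve R1 B 2 -> on_hand[A=46 B=52 C=36 D=21] avail[A=46 B=50 C=36 D=21] open={R1}
Step 2: commit R1 -> on_hand[A=46 B=50 C=36 D=21] avail[A=46 B=50 C=36 D=21] open={}
Step 3: reserve R2 B 4 -> on_hand[A=46 B=50 C=36 D=21] avail[A=46 B=46 C=36 D=21] open={R2}
Step 4: reserve R3 A 3 -> on_hand[A=46 B=50 C=36 D=21] avail[A=43 B=46 C=36 D=21] open={R2,R3}
Step 5: cancel R3 -> on_hand[A=46 B=50 C=36 D=21] avail[A=46 B=46 C=36 D=21] open={R2}
Step 6: cancel R2 -> on_hand[A=46 B=50 C=36 D=21] avail[A=46 B=50 C=36 D=21] open={}
Step 7: reserve R4 C 7 -> on_hand[A=46 B=50 C=36 D=21] avail[A=46 B=50 C=29 D=21] open={R4}
Step 8: commit R4 -> on_hand[A=46 B=50 C=29 D=21] avail[A=46 B=50 C=29 D=21] open={}
Step 9: reserve R5 A 4 -> on_hand[A=46 B=50 C=29 D=21] avail[A=42 B=50 C=29 D=21] open={R5}
Step 10: cancel R5 -> on_hand[A=46 B=50 C=29 D=21] avail[A=46 B=50 C=29 D=21] open={}
Step 11: reserve R6 B 1 -> on_hand[A=46 B=50 C=29 D=21] avail[A=46 B=49 C=29 D=21] open={R6}
Step 12: reserve R7 C 7 -> on_hand[A=46 B=50 C=29 D=21] avail[A=46 B=49 C=22 D=21] open={R6,R7}
Step 13: reserve R8 B 1 -> on_hand[A=46 B=50 C=29 D=21] avail[A=46 B=48 C=22 D=21] open={R6,R7,R8}
Step 14: reserve R9 C 4 -> on_hand[A=46 B=50 C=29 D=21] avail[A=46 B=48 C=18 D=21] open={R6,R7,R8,R9}
Step 15: commit R7 -> on_hand[A=46 B=50 C=22 D=21] avail[A=46 B=48 C=18 D=21] open={R6,R8,R9}
Step 16: reserve R10 A 8 -> on_hand[A=46 B=50 C=22 D=21] avail[A=38 B=48 C=18 D=21] open={R10,R6,R8,R9}
Step 17: reserve R11 C 3 -> on_hand[A=46 B=50 C=22 D=21] avail[A=38 B=48 C=15 D=21] open={R10,R11,R6,R8,R9}
Step 18: cancel R9 -> on_hand[A=46 B=50 C=22 D=21] avail[A=38 B=48 C=19 D=21] open={R10,R11,R6,R8}
Step 19: reserve R12 D 9 -> on_hand[A=46 B=50 C=22 D=21] avail[A=38 B=48 C=19 D=12] open={R10,R11,R12,R6,R8}
Step 20: reserve R13 A 9 -> on_hand[A=46 B=50 C=22 D=21] avail[A=29 B=48 C=19 D=12] open={R10,R11,R12,R13,R6,R8}
Step 21: reserve R14 D 2 -> on_hand[A=46 B=50 C=22 D=21] avail[A=29 B=48 C=19 D=10] open={R10,R11,R12,R13,R14,R6,R8}
Step 22: cancel R14 -> on_hand[A=46 B=50 C=22 D=21] avail[A=29 B=48 C=19 D=12] open={R10,R11,R12,R13,R6,R8}
Step 23: commit R8 -> on_hand[A=46 B=49 C=22 D=21] avail[A=29 B=48 C=19 D=12] open={R10,R11,R12,R13,R6}
Final available[C] = 19

Answer: 19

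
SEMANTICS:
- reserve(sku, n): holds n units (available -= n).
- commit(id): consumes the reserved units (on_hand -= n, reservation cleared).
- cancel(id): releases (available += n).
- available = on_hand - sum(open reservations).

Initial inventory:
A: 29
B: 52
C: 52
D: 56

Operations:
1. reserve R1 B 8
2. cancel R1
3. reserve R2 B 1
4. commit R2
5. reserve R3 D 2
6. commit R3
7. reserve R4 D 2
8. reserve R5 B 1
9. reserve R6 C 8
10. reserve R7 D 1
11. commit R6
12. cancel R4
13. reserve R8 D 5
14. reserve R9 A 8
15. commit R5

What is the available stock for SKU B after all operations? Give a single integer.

Step 1: reserve R1 B 8 -> on_hand[A=29 B=52 C=52 D=56] avail[A=29 B=44 C=52 D=56] open={R1}
Step 2: cancel R1 -> on_hand[A=29 B=52 C=52 D=56] avail[A=29 B=52 C=52 D=56] open={}
Step 3: reserve R2 B 1 -> on_hand[A=29 B=52 C=52 D=56] avail[A=29 B=51 C=52 D=56] open={R2}
Step 4: commit R2 -> on_hand[A=29 B=51 C=52 D=56] avail[A=29 B=51 C=52 D=56] open={}
Step 5: reserve R3 D 2 -> on_hand[A=29 B=51 C=52 D=56] avail[A=29 B=51 C=52 D=54] open={R3}
Step 6: commit R3 -> on_hand[A=29 B=51 C=52 D=54] avail[A=29 B=51 C=52 D=54] open={}
Step 7: reserve R4 D 2 -> on_hand[A=29 B=51 C=52 D=54] avail[A=29 B=51 C=52 D=52] open={R4}
Step 8: reserve R5 B 1 -> on_hand[A=29 B=51 C=52 D=54] avail[A=29 B=50 C=52 D=52] open={R4,R5}
Step 9: reserve R6 C 8 -> on_hand[A=29 B=51 C=52 D=54] avail[A=29 B=50 C=44 D=52] open={R4,R5,R6}
Step 10: reserve R7 D 1 -> on_hand[A=29 B=51 C=52 D=54] avail[A=29 B=50 C=44 D=51] open={R4,R5,R6,R7}
Step 11: commit R6 -> on_hand[A=29 B=51 C=44 D=54] avail[A=29 B=50 C=44 D=51] open={R4,R5,R7}
Step 12: cancel R4 -> on_hand[A=29 B=51 C=44 D=54] avail[A=29 B=50 C=44 D=53] open={R5,R7}
Step 13: reserve R8 D 5 -> on_hand[A=29 B=51 C=44 D=54] avail[A=29 B=50 C=44 D=48] open={R5,R7,R8}
Step 14: reserve R9 A 8 -> on_hand[A=29 B=51 C=44 D=54] avail[A=21 B=50 C=44 D=48] open={R5,R7,R8,R9}
Step 15: commit R5 -> on_hand[A=29 B=50 C=44 D=54] avail[A=21 B=50 C=44 D=48] open={R7,R8,R9}
Final available[B] = 50

Answer: 50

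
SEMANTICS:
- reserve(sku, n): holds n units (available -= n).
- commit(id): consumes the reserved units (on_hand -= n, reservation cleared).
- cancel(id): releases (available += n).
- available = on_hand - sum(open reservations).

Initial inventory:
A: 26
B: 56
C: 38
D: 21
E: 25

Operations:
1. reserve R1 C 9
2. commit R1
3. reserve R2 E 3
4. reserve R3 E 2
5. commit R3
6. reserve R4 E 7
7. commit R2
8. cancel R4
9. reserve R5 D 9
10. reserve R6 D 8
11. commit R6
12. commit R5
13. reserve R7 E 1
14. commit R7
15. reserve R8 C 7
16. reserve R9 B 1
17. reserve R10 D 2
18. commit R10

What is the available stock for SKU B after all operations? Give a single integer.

Step 1: reserve R1 C 9 -> on_hand[A=26 B=56 C=38 D=21 E=25] avail[A=26 B=56 C=29 D=21 E=25] open={R1}
Step 2: commit R1 -> on_hand[A=26 B=56 C=29 D=21 E=25] avail[A=26 B=56 C=29 D=21 E=25] open={}
Step 3: reserve R2 E 3 -> on_hand[A=26 B=56 C=29 D=21 E=25] avail[A=26 B=56 C=29 D=21 E=22] open={R2}
Step 4: reserve R3 E 2 -> on_hand[A=26 B=56 C=29 D=21 E=25] avail[A=26 B=56 C=29 D=21 E=20] open={R2,R3}
Step 5: commit R3 -> on_hand[A=26 B=56 C=29 D=21 E=23] avail[A=26 B=56 C=29 D=21 E=20] open={R2}
Step 6: reserve R4 E 7 -> on_hand[A=26 B=56 C=29 D=21 E=23] avail[A=26 B=56 C=29 D=21 E=13] open={R2,R4}
Step 7: commit R2 -> on_hand[A=26 B=56 C=29 D=21 E=20] avail[A=26 B=56 C=29 D=21 E=13] open={R4}
Step 8: cancel R4 -> on_hand[A=26 B=56 C=29 D=21 E=20] avail[A=26 B=56 C=29 D=21 E=20] open={}
Step 9: reserve R5 D 9 -> on_hand[A=26 B=56 C=29 D=21 E=20] avail[A=26 B=56 C=29 D=12 E=20] open={R5}
Step 10: reserve R6 D 8 -> on_hand[A=26 B=56 C=29 D=21 E=20] avail[A=26 B=56 C=29 D=4 E=20] open={R5,R6}
Step 11: commit R6 -> on_hand[A=26 B=56 C=29 D=13 E=20] avail[A=26 B=56 C=29 D=4 E=20] open={R5}
Step 12: commit R5 -> on_hand[A=26 B=56 C=29 D=4 E=20] avail[A=26 B=56 C=29 D=4 E=20] open={}
Step 13: reserve R7 E 1 -> on_hand[A=26 B=56 C=29 D=4 E=20] avail[A=26 B=56 C=29 D=4 E=19] open={R7}
Step 14: commit R7 -> on_hand[A=26 B=56 C=29 D=4 E=19] avail[A=26 B=56 C=29 D=4 E=19] open={}
Step 15: reserve R8 C 7 -> on_hand[A=26 B=56 C=29 D=4 E=19] avail[A=26 B=56 C=22 D=4 E=19] open={R8}
Step 16: reserve R9 B 1 -> on_hand[A=26 B=56 C=29 D=4 E=19] avail[A=26 B=55 C=22 D=4 E=19] open={R8,R9}
Step 17: reserve R10 D 2 -> on_hand[A=26 B=56 C=29 D=4 E=19] avail[A=26 B=55 C=22 D=2 E=19] open={R10,R8,R9}
Step 18: commit R10 -> on_hand[A=26 B=56 C=29 D=2 E=19] avail[A=26 B=55 C=22 D=2 E=19] open={R8,R9}
Final available[B] = 55

Answer: 55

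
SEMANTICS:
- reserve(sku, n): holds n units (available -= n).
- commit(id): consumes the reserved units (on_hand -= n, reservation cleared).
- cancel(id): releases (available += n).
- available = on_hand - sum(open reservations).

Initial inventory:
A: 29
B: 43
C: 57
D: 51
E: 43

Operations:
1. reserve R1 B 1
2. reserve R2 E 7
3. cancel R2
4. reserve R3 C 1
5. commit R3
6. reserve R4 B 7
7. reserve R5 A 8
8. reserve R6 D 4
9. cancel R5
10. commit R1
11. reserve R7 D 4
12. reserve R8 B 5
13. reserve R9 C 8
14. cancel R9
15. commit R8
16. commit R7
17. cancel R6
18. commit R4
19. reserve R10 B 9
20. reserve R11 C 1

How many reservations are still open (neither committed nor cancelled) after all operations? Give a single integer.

Step 1: reserve R1 B 1 -> on_hand[A=29 B=43 C=57 D=51 E=43] avail[A=29 B=42 C=57 D=51 E=43] open={R1}
Step 2: reserve R2 E 7 -> on_hand[A=29 B=43 C=57 D=51 E=43] avail[A=29 B=42 C=57 D=51 E=36] open={R1,R2}
Step 3: cancel R2 -> on_hand[A=29 B=43 C=57 D=51 E=43] avail[A=29 B=42 C=57 D=51 E=43] open={R1}
Step 4: reserve R3 C 1 -> on_hand[A=29 B=43 C=57 D=51 E=43] avail[A=29 B=42 C=56 D=51 E=43] open={R1,R3}
Step 5: commit R3 -> on_hand[A=29 B=43 C=56 D=51 E=43] avail[A=29 B=42 C=56 D=51 E=43] open={R1}
Step 6: reserve R4 B 7 -> on_hand[A=29 B=43 C=56 D=51 E=43] avail[A=29 B=35 C=56 D=51 E=43] open={R1,R4}
Step 7: reserve R5 A 8 -> on_hand[A=29 B=43 C=56 D=51 E=43] avail[A=21 B=35 C=56 D=51 E=43] open={R1,R4,R5}
Step 8: reserve R6 D 4 -> on_hand[A=29 B=43 C=56 D=51 E=43] avail[A=21 B=35 C=56 D=47 E=43] open={R1,R4,R5,R6}
Step 9: cancel R5 -> on_hand[A=29 B=43 C=56 D=51 E=43] avail[A=29 B=35 C=56 D=47 E=43] open={R1,R4,R6}
Step 10: commit R1 -> on_hand[A=29 B=42 C=56 D=51 E=43] avail[A=29 B=35 C=56 D=47 E=43] open={R4,R6}
Step 11: reserve R7 D 4 -> on_hand[A=29 B=42 C=56 D=51 E=43] avail[A=29 B=35 C=56 D=43 E=43] open={R4,R6,R7}
Step 12: reserve R8 B 5 -> on_hand[A=29 B=42 C=56 D=51 E=43] avail[A=29 B=30 C=56 D=43 E=43] open={R4,R6,R7,R8}
Step 13: reserve R9 C 8 -> on_hand[A=29 B=42 C=56 D=51 E=43] avail[A=29 B=30 C=48 D=43 E=43] open={R4,R6,R7,R8,R9}
Step 14: cancel R9 -> on_hand[A=29 B=42 C=56 D=51 E=43] avail[A=29 B=30 C=56 D=43 E=43] open={R4,R6,R7,R8}
Step 15: commit R8 -> on_hand[A=29 B=37 C=56 D=51 E=43] avail[A=29 B=30 C=56 D=43 E=43] open={R4,R6,R7}
Step 16: commit R7 -> on_hand[A=29 B=37 C=56 D=47 E=43] avail[A=29 B=30 C=56 D=43 E=43] open={R4,R6}
Step 17: cancel R6 -> on_hand[A=29 B=37 C=56 D=47 E=43] avail[A=29 B=30 C=56 D=47 E=43] open={R4}
Step 18: commit R4 -> on_hand[A=29 B=30 C=56 D=47 E=43] avail[A=29 B=30 C=56 D=47 E=43] open={}
Step 19: reserve R10 B 9 -> on_hand[A=29 B=30 C=56 D=47 E=43] avail[A=29 B=21 C=56 D=47 E=43] open={R10}
Step 20: reserve R11 C 1 -> on_hand[A=29 B=30 C=56 D=47 E=43] avail[A=29 B=21 C=55 D=47 E=43] open={R10,R11}
Open reservations: ['R10', 'R11'] -> 2

Answer: 2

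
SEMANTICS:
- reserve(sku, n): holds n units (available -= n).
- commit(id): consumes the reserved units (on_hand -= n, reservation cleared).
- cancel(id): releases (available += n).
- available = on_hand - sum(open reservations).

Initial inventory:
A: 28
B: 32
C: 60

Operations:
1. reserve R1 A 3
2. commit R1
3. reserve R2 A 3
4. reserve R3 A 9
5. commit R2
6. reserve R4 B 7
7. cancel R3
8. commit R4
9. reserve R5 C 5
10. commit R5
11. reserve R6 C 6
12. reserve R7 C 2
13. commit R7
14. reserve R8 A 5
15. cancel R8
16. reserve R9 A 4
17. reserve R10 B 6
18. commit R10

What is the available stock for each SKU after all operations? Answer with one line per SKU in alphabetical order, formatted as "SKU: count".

Answer: A: 18
B: 19
C: 47

Derivation:
Step 1: reserve R1 A 3 -> on_hand[A=28 B=32 C=60] avail[A=25 B=32 C=60] open={R1}
Step 2: commit R1 -> on_hand[A=25 B=32 C=60] avail[A=25 B=32 C=60] open={}
Step 3: reserve R2 A 3 -> on_hand[A=25 B=32 C=60] avail[A=22 B=32 C=60] open={R2}
Step 4: reserve R3 A 9 -> on_hand[A=25 B=32 C=60] avail[A=13 B=32 C=60] open={R2,R3}
Step 5: commit R2 -> on_hand[A=22 B=32 C=60] avail[A=13 B=32 C=60] open={R3}
Step 6: reserve R4 B 7 -> on_hand[A=22 B=32 C=60] avail[A=13 B=25 C=60] open={R3,R4}
Step 7: cancel R3 -> on_hand[A=22 B=32 C=60] avail[A=22 B=25 C=60] open={R4}
Step 8: commit R4 -> on_hand[A=22 B=25 C=60] avail[A=22 B=25 C=60] open={}
Step 9: reserve R5 C 5 -> on_hand[A=22 B=25 C=60] avail[A=22 B=25 C=55] open={R5}
Step 10: commit R5 -> on_hand[A=22 B=25 C=55] avail[A=22 B=25 C=55] open={}
Step 11: reserve R6 C 6 -> on_hand[A=22 B=25 C=55] avail[A=22 B=25 C=49] open={R6}
Step 12: reserve R7 C 2 -> on_hand[A=22 B=25 C=55] avail[A=22 B=25 C=47] open={R6,R7}
Step 13: commit R7 -> on_hand[A=22 B=25 C=53] avail[A=22 B=25 C=47] open={R6}
Step 14: reserve R8 A 5 -> on_hand[A=22 B=25 C=53] avail[A=17 B=25 C=47] open={R6,R8}
Step 15: cancel R8 -> on_hand[A=22 B=25 C=53] avail[A=22 B=25 C=47] open={R6}
Step 16: reserve R9 A 4 -> on_hand[A=22 B=25 C=53] avail[A=18 B=25 C=47] open={R6,R9}
Step 17: reserve R10 B 6 -> on_hand[A=22 B=25 C=53] avail[A=18 B=19 C=47] open={R10,R6,R9}
Step 18: commit R10 -> on_hand[A=22 B=19 C=53] avail[A=18 B=19 C=47] open={R6,R9}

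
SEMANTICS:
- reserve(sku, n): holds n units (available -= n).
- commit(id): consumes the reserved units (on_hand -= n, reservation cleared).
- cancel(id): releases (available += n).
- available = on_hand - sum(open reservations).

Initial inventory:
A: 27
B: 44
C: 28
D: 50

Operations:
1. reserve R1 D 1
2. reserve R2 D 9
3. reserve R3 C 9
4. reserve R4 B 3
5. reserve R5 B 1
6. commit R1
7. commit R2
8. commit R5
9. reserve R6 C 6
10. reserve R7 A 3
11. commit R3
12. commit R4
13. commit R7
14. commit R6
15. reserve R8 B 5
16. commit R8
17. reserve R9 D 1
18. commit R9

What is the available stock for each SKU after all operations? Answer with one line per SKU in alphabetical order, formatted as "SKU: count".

Step 1: reserve R1 D 1 -> on_hand[A=27 B=44 C=28 D=50] avail[A=27 B=44 C=28 D=49] open={R1}
Step 2: reserve R2 D 9 -> on_hand[A=27 B=44 C=28 D=50] avail[A=27 B=44 C=28 D=40] open={R1,R2}
Step 3: reserve R3 C 9 -> on_hand[A=27 B=44 C=28 D=50] avail[A=27 B=44 C=19 D=40] open={R1,R2,R3}
Step 4: reserve R4 B 3 -> on_hand[A=27 B=44 C=28 D=50] avail[A=27 B=41 C=19 D=40] open={R1,R2,R3,R4}
Step 5: reserve R5 B 1 -> on_hand[A=27 B=44 C=28 D=50] avail[A=27 B=40 C=19 D=40] open={R1,R2,R3,R4,R5}
Step 6: commit R1 -> on_hand[A=27 B=44 C=28 D=49] avail[A=27 B=40 C=19 D=40] open={R2,R3,R4,R5}
Step 7: commit R2 -> on_hand[A=27 B=44 C=28 D=40] avail[A=27 B=40 C=19 D=40] open={R3,R4,R5}
Step 8: commit R5 -> on_hand[A=27 B=43 C=28 D=40] avail[A=27 B=40 C=19 D=40] open={R3,R4}
Step 9: reserve R6 C 6 -> on_hand[A=27 B=43 C=28 D=40] avail[A=27 B=40 C=13 D=40] open={R3,R4,R6}
Step 10: reserve R7 A 3 -> on_hand[A=27 B=43 C=28 D=40] avail[A=24 B=40 C=13 D=40] open={R3,R4,R6,R7}
Step 11: commit R3 -> on_hand[A=27 B=43 C=19 D=40] avail[A=24 B=40 C=13 D=40] open={R4,R6,R7}
Step 12: commit R4 -> on_hand[A=27 B=40 C=19 D=40] avail[A=24 B=40 C=13 D=40] open={R6,R7}
Step 13: commit R7 -> on_hand[A=24 B=40 C=19 D=40] avail[A=24 B=40 C=13 D=40] open={R6}
Step 14: commit R6 -> on_hand[A=24 B=40 C=13 D=40] avail[A=24 B=40 C=13 D=40] open={}
Step 15: reserve R8 B 5 -> on_hand[A=24 B=40 C=13 D=40] avail[A=24 B=35 C=13 D=40] open={R8}
Step 16: commit R8 -> on_hand[A=24 B=35 C=13 D=40] avail[A=24 B=35 C=13 D=40] open={}
Step 17: reserve R9 D 1 -> on_hand[A=24 B=35 C=13 D=40] avail[A=24 B=35 C=13 D=39] open={R9}
Step 18: commit R9 -> on_hand[A=24 B=35 C=13 D=39] avail[A=24 B=35 C=13 D=39] open={}

Answer: A: 24
B: 35
C: 13
D: 39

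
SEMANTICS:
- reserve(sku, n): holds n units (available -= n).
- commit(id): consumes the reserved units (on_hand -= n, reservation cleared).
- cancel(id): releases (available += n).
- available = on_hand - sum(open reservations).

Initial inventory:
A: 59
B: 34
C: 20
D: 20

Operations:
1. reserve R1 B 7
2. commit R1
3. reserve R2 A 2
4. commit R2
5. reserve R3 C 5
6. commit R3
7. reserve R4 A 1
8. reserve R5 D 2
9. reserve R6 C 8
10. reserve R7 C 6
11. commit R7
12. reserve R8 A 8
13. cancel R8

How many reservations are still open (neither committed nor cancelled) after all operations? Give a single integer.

Step 1: reserve R1 B 7 -> on_hand[A=59 B=34 C=20 D=20] avail[A=59 B=27 C=20 D=20] open={R1}
Step 2: commit R1 -> on_hand[A=59 B=27 C=20 D=20] avail[A=59 B=27 C=20 D=20] open={}
Step 3: reserve R2 A 2 -> on_hand[A=59 B=27 C=20 D=20] avail[A=57 B=27 C=20 D=20] open={R2}
Step 4: commit R2 -> on_hand[A=57 B=27 C=20 D=20] avail[A=57 B=27 C=20 D=20] open={}
Step 5: reserve R3 C 5 -> on_hand[A=57 B=27 C=20 D=20] avail[A=57 B=27 C=15 D=20] open={R3}
Step 6: commit R3 -> on_hand[A=57 B=27 C=15 D=20] avail[A=57 B=27 C=15 D=20] open={}
Step 7: reserve R4 A 1 -> on_hand[A=57 B=27 C=15 D=20] avail[A=56 B=27 C=15 D=20] open={R4}
Step 8: reserve R5 D 2 -> on_hand[A=57 B=27 C=15 D=20] avail[A=56 B=27 C=15 D=18] open={R4,R5}
Step 9: reserve R6 C 8 -> on_hand[A=57 B=27 C=15 D=20] avail[A=56 B=27 C=7 D=18] open={R4,R5,R6}
Step 10: reserve R7 C 6 -> on_hand[A=57 B=27 C=15 D=20] avail[A=56 B=27 C=1 D=18] open={R4,R5,R6,R7}
Step 11: commit R7 -> on_hand[A=57 B=27 C=9 D=20] avail[A=56 B=27 C=1 D=18] open={R4,R5,R6}
Step 12: reserve R8 A 8 -> on_hand[A=57 B=27 C=9 D=20] avail[A=48 B=27 C=1 D=18] open={R4,R5,R6,R8}
Step 13: cancel R8 -> on_hand[A=57 B=27 C=9 D=20] avail[A=56 B=27 C=1 D=18] open={R4,R5,R6}
Open reservations: ['R4', 'R5', 'R6'] -> 3

Answer: 3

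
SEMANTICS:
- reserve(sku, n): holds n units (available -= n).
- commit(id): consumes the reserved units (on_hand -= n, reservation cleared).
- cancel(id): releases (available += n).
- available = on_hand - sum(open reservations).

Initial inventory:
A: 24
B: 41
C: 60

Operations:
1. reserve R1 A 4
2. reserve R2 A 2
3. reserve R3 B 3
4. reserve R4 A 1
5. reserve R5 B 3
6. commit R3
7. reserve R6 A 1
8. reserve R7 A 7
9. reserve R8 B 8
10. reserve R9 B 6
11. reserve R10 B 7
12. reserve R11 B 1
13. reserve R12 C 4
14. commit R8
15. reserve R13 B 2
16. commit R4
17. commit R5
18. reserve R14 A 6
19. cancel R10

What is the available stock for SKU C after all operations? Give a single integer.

Step 1: reserve R1 A 4 -> on_hand[A=24 B=41 C=60] avail[A=20 B=41 C=60] open={R1}
Step 2: reserve R2 A 2 -> on_hand[A=24 B=41 C=60] avail[A=18 B=41 C=60] open={R1,R2}
Step 3: reserve R3 B 3 -> on_hand[A=24 B=41 C=60] avail[A=18 B=38 C=60] open={R1,R2,R3}
Step 4: reserve R4 A 1 -> on_hand[A=24 B=41 C=60] avail[A=17 B=38 C=60] open={R1,R2,R3,R4}
Step 5: reserve R5 B 3 -> on_hand[A=24 B=41 C=60] avail[A=17 B=35 C=60] open={R1,R2,R3,R4,R5}
Step 6: commit R3 -> on_hand[A=24 B=38 C=60] avail[A=17 B=35 C=60] open={R1,R2,R4,R5}
Step 7: reserve R6 A 1 -> on_hand[A=24 B=38 C=60] avail[A=16 B=35 C=60] open={R1,R2,R4,R5,R6}
Step 8: reserve R7 A 7 -> on_hand[A=24 B=38 C=60] avail[A=9 B=35 C=60] open={R1,R2,R4,R5,R6,R7}
Step 9: reserve R8 B 8 -> on_hand[A=24 B=38 C=60] avail[A=9 B=27 C=60] open={R1,R2,R4,R5,R6,R7,R8}
Step 10: reserve R9 B 6 -> on_hand[A=24 B=38 C=60] avail[A=9 B=21 C=60] open={R1,R2,R4,R5,R6,R7,R8,R9}
Step 11: reserve R10 B 7 -> on_hand[A=24 B=38 C=60] avail[A=9 B=14 C=60] open={R1,R10,R2,R4,R5,R6,R7,R8,R9}
Step 12: reserve R11 B 1 -> on_hand[A=24 B=38 C=60] avail[A=9 B=13 C=60] open={R1,R10,R11,R2,R4,R5,R6,R7,R8,R9}
Step 13: reserve R12 C 4 -> on_hand[A=24 B=38 C=60] avail[A=9 B=13 C=56] open={R1,R10,R11,R12,R2,R4,R5,R6,R7,R8,R9}
Step 14: commit R8 -> on_hand[A=24 B=30 C=60] avail[A=9 B=13 C=56] open={R1,R10,R11,R12,R2,R4,R5,R6,R7,R9}
Step 15: reserve R13 B 2 -> on_hand[A=24 B=30 C=60] avail[A=9 B=11 C=56] open={R1,R10,R11,R12,R13,R2,R4,R5,R6,R7,R9}
Step 16: commit R4 -> on_hand[A=23 B=30 C=60] avail[A=9 B=11 C=56] open={R1,R10,R11,R12,R13,R2,R5,R6,R7,R9}
Step 17: commit R5 -> on_hand[A=23 B=27 C=60] avail[A=9 B=11 C=56] open={R1,R10,R11,R12,R13,R2,R6,R7,R9}
Step 18: reserve R14 A 6 -> on_hand[A=23 B=27 C=60] avail[A=3 B=11 C=56] open={R1,R10,R11,R12,R13,R14,R2,R6,R7,R9}
Step 19: cancel R10 -> on_hand[A=23 B=27 C=60] avail[A=3 B=18 C=56] open={R1,R11,R12,R13,R14,R2,R6,R7,R9}
Final available[C] = 56

Answer: 56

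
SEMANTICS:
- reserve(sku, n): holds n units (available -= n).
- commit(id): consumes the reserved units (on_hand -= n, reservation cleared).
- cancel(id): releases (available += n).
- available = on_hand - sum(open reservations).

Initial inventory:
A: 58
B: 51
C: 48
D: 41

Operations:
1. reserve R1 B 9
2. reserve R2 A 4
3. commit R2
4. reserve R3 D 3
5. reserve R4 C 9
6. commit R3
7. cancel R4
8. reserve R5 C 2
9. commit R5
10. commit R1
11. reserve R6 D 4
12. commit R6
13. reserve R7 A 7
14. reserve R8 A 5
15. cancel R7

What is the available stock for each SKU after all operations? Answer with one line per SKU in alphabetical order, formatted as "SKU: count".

Step 1: reserve R1 B 9 -> on_hand[A=58 B=51 C=48 D=41] avail[A=58 B=42 C=48 D=41] open={R1}
Step 2: reserve R2 A 4 -> on_hand[A=58 B=51 C=48 D=41] avail[A=54 B=42 C=48 D=41] open={R1,R2}
Step 3: commit R2 -> on_hand[A=54 B=51 C=48 D=41] avail[A=54 B=42 C=48 D=41] open={R1}
Step 4: reserve R3 D 3 -> on_hand[A=54 B=51 C=48 D=41] avail[A=54 B=42 C=48 D=38] open={R1,R3}
Step 5: reserve R4 C 9 -> on_hand[A=54 B=51 C=48 D=41] avail[A=54 B=42 C=39 D=38] open={R1,R3,R4}
Step 6: commit R3 -> on_hand[A=54 B=51 C=48 D=38] avail[A=54 B=42 C=39 D=38] open={R1,R4}
Step 7: cancel R4 -> on_hand[A=54 B=51 C=48 D=38] avail[A=54 B=42 C=48 D=38] open={R1}
Step 8: reserve R5 C 2 -> on_hand[A=54 B=51 C=48 D=38] avail[A=54 B=42 C=46 D=38] open={R1,R5}
Step 9: commit R5 -> on_hand[A=54 B=51 C=46 D=38] avail[A=54 B=42 C=46 D=38] open={R1}
Step 10: commit R1 -> on_hand[A=54 B=42 C=46 D=38] avail[A=54 B=42 C=46 D=38] open={}
Step 11: reserve R6 D 4 -> on_hand[A=54 B=42 C=46 D=38] avail[A=54 B=42 C=46 D=34] open={R6}
Step 12: commit R6 -> on_hand[A=54 B=42 C=46 D=34] avail[A=54 B=42 C=46 D=34] open={}
Step 13: reserve R7 A 7 -> on_hand[A=54 B=42 C=46 D=34] avail[A=47 B=42 C=46 D=34] open={R7}
Step 14: reserve R8 A 5 -> on_hand[A=54 B=42 C=46 D=34] avail[A=42 B=42 C=46 D=34] open={R7,R8}
Step 15: cancel R7 -> on_hand[A=54 B=42 C=46 D=34] avail[A=49 B=42 C=46 D=34] open={R8}

Answer: A: 49
B: 42
C: 46
D: 34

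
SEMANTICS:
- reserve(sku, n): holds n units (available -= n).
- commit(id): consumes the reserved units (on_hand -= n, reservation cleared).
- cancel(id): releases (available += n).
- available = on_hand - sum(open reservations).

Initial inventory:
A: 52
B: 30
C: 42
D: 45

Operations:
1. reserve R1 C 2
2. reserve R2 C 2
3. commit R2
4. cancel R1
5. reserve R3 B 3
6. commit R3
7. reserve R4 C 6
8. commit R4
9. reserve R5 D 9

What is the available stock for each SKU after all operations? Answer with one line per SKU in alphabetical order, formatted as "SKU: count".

Step 1: reserve R1 C 2 -> on_hand[A=52 B=30 C=42 D=45] avail[A=52 B=30 C=40 D=45] open={R1}
Step 2: reserve R2 C 2 -> on_hand[A=52 B=30 C=42 D=45] avail[A=52 B=30 C=38 D=45] open={R1,R2}
Step 3: commit R2 -> on_hand[A=52 B=30 C=40 D=45] avail[A=52 B=30 C=38 D=45] open={R1}
Step 4: cancel R1 -> on_hand[A=52 B=30 C=40 D=45] avail[A=52 B=30 C=40 D=45] open={}
Step 5: reserve R3 B 3 -> on_hand[A=52 B=30 C=40 D=45] avail[A=52 B=27 C=40 D=45] open={R3}
Step 6: commit R3 -> on_hand[A=52 B=27 C=40 D=45] avail[A=52 B=27 C=40 D=45] open={}
Step 7: reserve R4 C 6 -> on_hand[A=52 B=27 C=40 D=45] avail[A=52 B=27 C=34 D=45] open={R4}
Step 8: commit R4 -> on_hand[A=52 B=27 C=34 D=45] avail[A=52 B=27 C=34 D=45] open={}
Step 9: reserve R5 D 9 -> on_hand[A=52 B=27 C=34 D=45] avail[A=52 B=27 C=34 D=36] open={R5}

Answer: A: 52
B: 27
C: 34
D: 36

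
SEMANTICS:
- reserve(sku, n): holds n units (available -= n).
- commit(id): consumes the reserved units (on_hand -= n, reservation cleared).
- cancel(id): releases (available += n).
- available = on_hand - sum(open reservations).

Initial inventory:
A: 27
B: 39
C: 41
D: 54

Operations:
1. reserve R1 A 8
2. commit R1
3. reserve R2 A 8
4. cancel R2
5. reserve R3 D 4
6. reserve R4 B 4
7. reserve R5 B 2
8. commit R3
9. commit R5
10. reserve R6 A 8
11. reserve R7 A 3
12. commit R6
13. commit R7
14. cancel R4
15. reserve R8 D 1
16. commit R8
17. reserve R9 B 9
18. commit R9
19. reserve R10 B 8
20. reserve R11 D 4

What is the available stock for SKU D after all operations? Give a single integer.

Answer: 45

Derivation:
Step 1: reserve R1 A 8 -> on_hand[A=27 B=39 C=41 D=54] avail[A=19 B=39 C=41 D=54] open={R1}
Step 2: commit R1 -> on_hand[A=19 B=39 C=41 D=54] avail[A=19 B=39 C=41 D=54] open={}
Step 3: reserve R2 A 8 -> on_hand[A=19 B=39 C=41 D=54] avail[A=11 B=39 C=41 D=54] open={R2}
Step 4: cancel R2 -> on_hand[A=19 B=39 C=41 D=54] avail[A=19 B=39 C=41 D=54] open={}
Step 5: reserve R3 D 4 -> on_hand[A=19 B=39 C=41 D=54] avail[A=19 B=39 C=41 D=50] open={R3}
Step 6: reserve R4 B 4 -> on_hand[A=19 B=39 C=41 D=54] avail[A=19 B=35 C=41 D=50] open={R3,R4}
Step 7: reserve R5 B 2 -> on_hand[A=19 B=39 C=41 D=54] avail[A=19 B=33 C=41 D=50] open={R3,R4,R5}
Step 8: commit R3 -> on_hand[A=19 B=39 C=41 D=50] avail[A=19 B=33 C=41 D=50] open={R4,R5}
Step 9: commit R5 -> on_hand[A=19 B=37 C=41 D=50] avail[A=19 B=33 C=41 D=50] open={R4}
Step 10: reserve R6 A 8 -> on_hand[A=19 B=37 C=41 D=50] avail[A=11 B=33 C=41 D=50] open={R4,R6}
Step 11: reserve R7 A 3 -> on_hand[A=19 B=37 C=41 D=50] avail[A=8 B=33 C=41 D=50] open={R4,R6,R7}
Step 12: commit R6 -> on_hand[A=11 B=37 C=41 D=50] avail[A=8 B=33 C=41 D=50] open={R4,R7}
Step 13: commit R7 -> on_hand[A=8 B=37 C=41 D=50] avail[A=8 B=33 C=41 D=50] open={R4}
Step 14: cancel R4 -> on_hand[A=8 B=37 C=41 D=50] avail[A=8 B=37 C=41 D=50] open={}
Step 15: reserve R8 D 1 -> on_hand[A=8 B=37 C=41 D=50] avail[A=8 B=37 C=41 D=49] open={R8}
Step 16: commit R8 -> on_hand[A=8 B=37 C=41 D=49] avail[A=8 B=37 C=41 D=49] open={}
Step 17: reserve R9 B 9 -> on_hand[A=8 B=37 C=41 D=49] avail[A=8 B=28 C=41 D=49] open={R9}
Step 18: commit R9 -> on_hand[A=8 B=28 C=41 D=49] avail[A=8 B=28 C=41 D=49] open={}
Step 19: reserve R10 B 8 -> on_hand[A=8 B=28 C=41 D=49] avail[A=8 B=20 C=41 D=49] open={R10}
Step 20: reserve R11 D 4 -> on_hand[A=8 B=28 C=41 D=49] avail[A=8 B=20 C=41 D=45] open={R10,R11}
Final available[D] = 45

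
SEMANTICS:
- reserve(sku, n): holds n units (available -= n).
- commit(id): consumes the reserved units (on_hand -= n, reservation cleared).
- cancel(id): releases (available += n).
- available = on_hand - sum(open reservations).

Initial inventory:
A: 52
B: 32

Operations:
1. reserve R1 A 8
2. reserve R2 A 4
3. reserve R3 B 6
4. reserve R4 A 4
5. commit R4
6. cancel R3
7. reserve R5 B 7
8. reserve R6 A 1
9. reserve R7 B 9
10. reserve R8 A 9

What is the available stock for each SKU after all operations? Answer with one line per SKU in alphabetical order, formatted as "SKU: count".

Answer: A: 26
B: 16

Derivation:
Step 1: reserve R1 A 8 -> on_hand[A=52 B=32] avail[A=44 B=32] open={R1}
Step 2: reserve R2 A 4 -> on_hand[A=52 B=32] avail[A=40 B=32] open={R1,R2}
Step 3: reserve R3 B 6 -> on_hand[A=52 B=32] avail[A=40 B=26] open={R1,R2,R3}
Step 4: reserve R4 A 4 -> on_hand[A=52 B=32] avail[A=36 B=26] open={R1,R2,R3,R4}
Step 5: commit R4 -> on_hand[A=48 B=32] avail[A=36 B=26] open={R1,R2,R3}
Step 6: cancel R3 -> on_hand[A=48 B=32] avail[A=36 B=32] open={R1,R2}
Step 7: reserve R5 B 7 -> on_hand[A=48 B=32] avail[A=36 B=25] open={R1,R2,R5}
Step 8: reserve R6 A 1 -> on_hand[A=48 B=32] avail[A=35 B=25] open={R1,R2,R5,R6}
Step 9: reserve R7 B 9 -> on_hand[A=48 B=32] avail[A=35 B=16] open={R1,R2,R5,R6,R7}
Step 10: reserve R8 A 9 -> on_hand[A=48 B=32] avail[A=26 B=16] open={R1,R2,R5,R6,R7,R8}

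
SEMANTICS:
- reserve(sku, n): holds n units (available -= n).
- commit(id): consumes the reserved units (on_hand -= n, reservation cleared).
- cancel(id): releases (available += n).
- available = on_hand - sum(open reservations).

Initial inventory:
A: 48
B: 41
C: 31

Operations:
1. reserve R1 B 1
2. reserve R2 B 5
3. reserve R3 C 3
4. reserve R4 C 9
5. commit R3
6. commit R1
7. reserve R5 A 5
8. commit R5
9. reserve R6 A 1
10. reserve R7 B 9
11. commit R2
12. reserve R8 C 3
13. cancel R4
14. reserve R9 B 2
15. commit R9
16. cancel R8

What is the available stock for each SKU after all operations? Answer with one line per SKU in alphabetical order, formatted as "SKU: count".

Answer: A: 42
B: 24
C: 28

Derivation:
Step 1: reserve R1 B 1 -> on_hand[A=48 B=41 C=31] avail[A=48 B=40 C=31] open={R1}
Step 2: reserve R2 B 5 -> on_hand[A=48 B=41 C=31] avail[A=48 B=35 C=31] open={R1,R2}
Step 3: reserve R3 C 3 -> on_hand[A=48 B=41 C=31] avail[A=48 B=35 C=28] open={R1,R2,R3}
Step 4: reserve R4 C 9 -> on_hand[A=48 B=41 C=31] avail[A=48 B=35 C=19] open={R1,R2,R3,R4}
Step 5: commit R3 -> on_hand[A=48 B=41 C=28] avail[A=48 B=35 C=19] open={R1,R2,R4}
Step 6: commit R1 -> on_hand[A=48 B=40 C=28] avail[A=48 B=35 C=19] open={R2,R4}
Step 7: reserve R5 A 5 -> on_hand[A=48 B=40 C=28] avail[A=43 B=35 C=19] open={R2,R4,R5}
Step 8: commit R5 -> on_hand[A=43 B=40 C=28] avail[A=43 B=35 C=19] open={R2,R4}
Step 9: reserve R6 A 1 -> on_hand[A=43 B=40 C=28] avail[A=42 B=35 C=19] open={R2,R4,R6}
Step 10: reserve R7 B 9 -> on_hand[A=43 B=40 C=28] avail[A=42 B=26 C=19] open={R2,R4,R6,R7}
Step 11: commit R2 -> on_hand[A=43 B=35 C=28] avail[A=42 B=26 C=19] open={R4,R6,R7}
Step 12: reserve R8 C 3 -> on_hand[A=43 B=35 C=28] avail[A=42 B=26 C=16] open={R4,R6,R7,R8}
Step 13: cancel R4 -> on_hand[A=43 B=35 C=28] avail[A=42 B=26 C=25] open={R6,R7,R8}
Step 14: reserve R9 B 2 -> on_hand[A=43 B=35 C=28] avail[A=42 B=24 C=25] open={R6,R7,R8,R9}
Step 15: commit R9 -> on_hand[A=43 B=33 C=28] avail[A=42 B=24 C=25] open={R6,R7,R8}
Step 16: cancel R8 -> on_hand[A=43 B=33 C=28] avail[A=42 B=24 C=28] open={R6,R7}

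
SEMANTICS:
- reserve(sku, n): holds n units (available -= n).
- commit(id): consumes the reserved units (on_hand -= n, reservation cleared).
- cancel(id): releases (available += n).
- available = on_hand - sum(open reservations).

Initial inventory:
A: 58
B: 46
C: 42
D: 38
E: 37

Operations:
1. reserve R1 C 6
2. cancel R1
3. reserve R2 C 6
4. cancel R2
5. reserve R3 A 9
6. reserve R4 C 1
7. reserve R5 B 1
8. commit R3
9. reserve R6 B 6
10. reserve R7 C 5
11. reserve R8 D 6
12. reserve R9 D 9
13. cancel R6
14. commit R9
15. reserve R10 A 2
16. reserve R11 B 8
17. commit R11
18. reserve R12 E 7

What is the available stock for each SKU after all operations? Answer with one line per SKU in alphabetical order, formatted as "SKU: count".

Step 1: reserve R1 C 6 -> on_hand[A=58 B=46 C=42 D=38 E=37] avail[A=58 B=46 C=36 D=38 E=37] open={R1}
Step 2: cancel R1 -> on_hand[A=58 B=46 C=42 D=38 E=37] avail[A=58 B=46 C=42 D=38 E=37] open={}
Step 3: reserve R2 C 6 -> on_hand[A=58 B=46 C=42 D=38 E=37] avail[A=58 B=46 C=36 D=38 E=37] open={R2}
Step 4: cancel R2 -> on_hand[A=58 B=46 C=42 D=38 E=37] avail[A=58 B=46 C=42 D=38 E=37] open={}
Step 5: reserve R3 A 9 -> on_hand[A=58 B=46 C=42 D=38 E=37] avail[A=49 B=46 C=42 D=38 E=37] open={R3}
Step 6: reserve R4 C 1 -> on_hand[A=58 B=46 C=42 D=38 E=37] avail[A=49 B=46 C=41 D=38 E=37] open={R3,R4}
Step 7: reserve R5 B 1 -> on_hand[A=58 B=46 C=42 D=38 E=37] avail[A=49 B=45 C=41 D=38 E=37] open={R3,R4,R5}
Step 8: commit R3 -> on_hand[A=49 B=46 C=42 D=38 E=37] avail[A=49 B=45 C=41 D=38 E=37] open={R4,R5}
Step 9: reserve R6 B 6 -> on_hand[A=49 B=46 C=42 D=38 E=37] avail[A=49 B=39 C=41 D=38 E=37] open={R4,R5,R6}
Step 10: reserve R7 C 5 -> on_hand[A=49 B=46 C=42 D=38 E=37] avail[A=49 B=39 C=36 D=38 E=37] open={R4,R5,R6,R7}
Step 11: reserve R8 D 6 -> on_hand[A=49 B=46 C=42 D=38 E=37] avail[A=49 B=39 C=36 D=32 E=37] open={R4,R5,R6,R7,R8}
Step 12: reserve R9 D 9 -> on_hand[A=49 B=46 C=42 D=38 E=37] avail[A=49 B=39 C=36 D=23 E=37] open={R4,R5,R6,R7,R8,R9}
Step 13: cancel R6 -> on_hand[A=49 B=46 C=42 D=38 E=37] avail[A=49 B=45 C=36 D=23 E=37] open={R4,R5,R7,R8,R9}
Step 14: commit R9 -> on_hand[A=49 B=46 C=42 D=29 E=37] avail[A=49 B=45 C=36 D=23 E=37] open={R4,R5,R7,R8}
Step 15: reserve R10 A 2 -> on_hand[A=49 B=46 C=42 D=29 E=37] avail[A=47 B=45 C=36 D=23 E=37] open={R10,R4,R5,R7,R8}
Step 16: reserve R11 B 8 -> on_hand[A=49 B=46 C=42 D=29 E=37] avail[A=47 B=37 C=36 D=23 E=37] open={R10,R11,R4,R5,R7,R8}
Step 17: commit R11 -> on_hand[A=49 B=38 C=42 D=29 E=37] avail[A=47 B=37 C=36 D=23 E=37] open={R10,R4,R5,R7,R8}
Step 18: reserve R12 E 7 -> on_hand[A=49 B=38 C=42 D=29 E=37] avail[A=47 B=37 C=36 D=23 E=30] open={R10,R12,R4,R5,R7,R8}

Answer: A: 47
B: 37
C: 36
D: 23
E: 30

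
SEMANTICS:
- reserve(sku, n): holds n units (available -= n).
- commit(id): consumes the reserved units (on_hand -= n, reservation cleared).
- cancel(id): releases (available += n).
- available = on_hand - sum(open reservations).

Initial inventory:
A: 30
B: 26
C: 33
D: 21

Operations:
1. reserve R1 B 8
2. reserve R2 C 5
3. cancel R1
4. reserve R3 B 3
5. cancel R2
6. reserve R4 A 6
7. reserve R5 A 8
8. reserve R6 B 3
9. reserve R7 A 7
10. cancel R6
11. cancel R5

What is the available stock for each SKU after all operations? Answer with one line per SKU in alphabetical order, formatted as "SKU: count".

Step 1: reserve R1 B 8 -> on_hand[A=30 B=26 C=33 D=21] avail[A=30 B=18 C=33 D=21] open={R1}
Step 2: reserve R2 C 5 -> on_hand[A=30 B=26 C=33 D=21] avail[A=30 B=18 C=28 D=21] open={R1,R2}
Step 3: cancel R1 -> on_hand[A=30 B=26 C=33 D=21] avail[A=30 B=26 C=28 D=21] open={R2}
Step 4: reserve R3 B 3 -> on_hand[A=30 B=26 C=33 D=21] avail[A=30 B=23 C=28 D=21] open={R2,R3}
Step 5: cancel R2 -> on_hand[A=30 B=26 C=33 D=21] avail[A=30 B=23 C=33 D=21] open={R3}
Step 6: reserve R4 A 6 -> on_hand[A=30 B=26 C=33 D=21] avail[A=24 B=23 C=33 D=21] open={R3,R4}
Step 7: reserve R5 A 8 -> on_hand[A=30 B=26 C=33 D=21] avail[A=16 B=23 C=33 D=21] open={R3,R4,R5}
Step 8: reserve R6 B 3 -> on_hand[A=30 B=26 C=33 D=21] avail[A=16 B=20 C=33 D=21] open={R3,R4,R5,R6}
Step 9: reserve R7 A 7 -> on_hand[A=30 B=26 C=33 D=21] avail[A=9 B=20 C=33 D=21] open={R3,R4,R5,R6,R7}
Step 10: cancel R6 -> on_hand[A=30 B=26 C=33 D=21] avail[A=9 B=23 C=33 D=21] open={R3,R4,R5,R7}
Step 11: cancel R5 -> on_hand[A=30 B=26 C=33 D=21] avail[A=17 B=23 C=33 D=21] open={R3,R4,R7}

Answer: A: 17
B: 23
C: 33
D: 21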